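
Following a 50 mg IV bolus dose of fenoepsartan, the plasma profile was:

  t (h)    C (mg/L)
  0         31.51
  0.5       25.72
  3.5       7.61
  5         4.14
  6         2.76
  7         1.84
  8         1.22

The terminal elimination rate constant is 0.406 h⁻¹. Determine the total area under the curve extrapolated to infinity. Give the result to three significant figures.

AUC = 83.4 mg/L·h

Trapezoidal AUC_0→8:
  [0→0.5]: (31.51+25.72)/2 × 0.5 = 14.3075
  [0.5→3.5]: (25.72+7.61)/2 × 3 = 49.995
  [3.5→5]: (7.61+4.14)/2 × 1.5 = 8.8125
  [5→6]: (4.14+2.76)/2 × 1 = 3.45
  [6→7]: (2.76+1.84)/2 × 1 = 2.3
  [7→8]: (1.84+1.22)/2 × 1 = 1.53
  Sum = 80.395 mg/L·h
Extrapolated tail: C_last / k_e = 1.22 / 0.406 = 3.005
AUC_0→∞ = 80.395 + 3.005 = 83.4 mg/L·h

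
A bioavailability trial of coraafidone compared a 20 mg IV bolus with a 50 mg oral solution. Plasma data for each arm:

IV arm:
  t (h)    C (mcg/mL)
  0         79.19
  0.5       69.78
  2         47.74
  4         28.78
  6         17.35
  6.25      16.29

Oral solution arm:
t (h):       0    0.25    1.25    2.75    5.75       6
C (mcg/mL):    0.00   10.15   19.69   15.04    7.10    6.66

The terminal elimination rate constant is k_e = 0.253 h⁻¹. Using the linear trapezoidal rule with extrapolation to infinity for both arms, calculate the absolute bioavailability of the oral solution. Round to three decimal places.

F = 0.131

Trapezoidal AUC_0→6.25 (IV):
  [0→0.5]: (79.19+69.78)/2 × 0.5 = 37.2425
  [0.5→2]: (69.78+47.74)/2 × 1.5 = 88.14
  [2→4]: (47.74+28.78)/2 × 2 = 76.52
  [4→6]: (28.78+17.35)/2 × 2 = 46.13
  [6→6.25]: (17.35+16.29)/2 × 0.25 = 4.205
  Sum = 252.2375 mcg/mL·h
IV tail: 16.29/0.253 = 64.387; AUC_iv,0→∞ = 252.2375 + 64.387 = 316.6245 mcg/mL·h
Trapezoidal AUC_0→6 (oral solution):
  [0→0.25]: (0.00+10.15)/2 × 0.25 = 1.26875
  [0.25→1.25]: (10.15+19.69)/2 × 1 = 14.92
  [1.25→2.75]: (19.69+15.04)/2 × 1.5 = 26.0475
  [2.75→5.75]: (15.04+7.10)/2 × 3 = 33.21
  [5.75→6]: (7.10+6.66)/2 × 0.25 = 1.72
  Sum = 77.16625 mcg/mL·h
oral solution tail: 6.66/0.253 = 26.324; AUC_ev,0→∞ = 77.16625 + 26.324 = 103.49025 mcg/mL·h
F = (AUC_ev/D_ev)/(AUC_iv/D_iv) = (103.49025/50)/(316.6245/20) = 2.069805/15.831225 = 0.1307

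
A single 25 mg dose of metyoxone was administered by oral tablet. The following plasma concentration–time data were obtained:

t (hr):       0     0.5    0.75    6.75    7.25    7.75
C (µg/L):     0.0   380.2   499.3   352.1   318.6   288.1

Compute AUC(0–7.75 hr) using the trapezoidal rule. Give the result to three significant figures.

AUC = 3080 µg/L·hr

Trapezoidal AUC_0→7.75:
  [0→0.5]: (0.0+380.2)/2 × 0.5 = 95.05
  [0.5→0.75]: (380.2+499.3)/2 × 0.25 = 109.9375
  [0.75→6.75]: (499.3+352.1)/2 × 6 = 2554.2
  [6.75→7.25]: (352.1+318.6)/2 × 0.5 = 167.675
  [7.25→7.75]: (318.6+288.1)/2 × 0.5 = 151.675
  Sum = 3078.5375 µg/L·hr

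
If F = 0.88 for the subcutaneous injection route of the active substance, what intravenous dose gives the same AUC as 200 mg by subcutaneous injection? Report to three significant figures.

D_iv = 176 mg

Systemic exposure from an extravascular dose = F × D_ev, so the equivalent IV dose is F × D_ev.
D_iv = F × D_ev = 0.88 × 200 = 176 mg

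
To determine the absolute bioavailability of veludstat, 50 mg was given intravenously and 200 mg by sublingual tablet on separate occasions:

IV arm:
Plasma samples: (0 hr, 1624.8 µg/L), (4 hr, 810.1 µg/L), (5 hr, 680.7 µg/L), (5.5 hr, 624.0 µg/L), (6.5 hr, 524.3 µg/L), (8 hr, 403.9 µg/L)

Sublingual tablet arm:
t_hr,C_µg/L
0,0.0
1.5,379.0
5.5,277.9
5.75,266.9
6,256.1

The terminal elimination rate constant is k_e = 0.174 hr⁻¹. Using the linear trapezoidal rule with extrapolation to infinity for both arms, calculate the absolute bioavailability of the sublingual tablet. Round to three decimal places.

Trapezoidal AUC_0→8 (IV):
  [0→4]: (1624.8+810.1)/2 × 4 = 4869.8
  [4→5]: (810.1+680.7)/2 × 1 = 745.4
  [5→5.5]: (680.7+624.0)/2 × 0.5 = 326.175
  [5.5→6.5]: (624.0+524.3)/2 × 1 = 574.15
  [6.5→8]: (524.3+403.9)/2 × 1.5 = 696.15
  Sum = 7211.675 µg/L·hr
IV tail: 403.9/0.174 = 2321.264; AUC_iv,0→∞ = 7211.675 + 2321.264 = 9532.939 µg/L·hr
Trapezoidal AUC_0→6 (sublingual tablet):
  [0→1.5]: (0.0+379.0)/2 × 1.5 = 284.25
  [1.5→5.5]: (379.0+277.9)/2 × 4 = 1313.8
  [5.5→5.75]: (277.9+266.9)/2 × 0.25 = 68.1
  [5.75→6]: (266.9+256.1)/2 × 0.25 = 65.375
  Sum = 1731.525 µg/L·hr
sublingual tablet tail: 256.1/0.174 = 1471.839; AUC_ev,0→∞ = 1731.525 + 1471.839 = 3203.364 µg/L·hr
F = (AUC_ev/D_ev)/(AUC_iv/D_iv) = (3203.364/200)/(9532.939/50) = 16.01682/190.65878 = 0.0840

F = 0.084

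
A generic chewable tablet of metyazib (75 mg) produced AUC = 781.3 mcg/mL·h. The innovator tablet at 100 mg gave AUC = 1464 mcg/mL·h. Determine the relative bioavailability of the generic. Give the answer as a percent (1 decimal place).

F_rel = 71.2%

F_rel = (AUC_test/D_test) / (AUC_ref/D_ref)
      = (781.3/75) / (1464/100)
      = 10.4173 / 14.64 = 0.7116 = 71.16%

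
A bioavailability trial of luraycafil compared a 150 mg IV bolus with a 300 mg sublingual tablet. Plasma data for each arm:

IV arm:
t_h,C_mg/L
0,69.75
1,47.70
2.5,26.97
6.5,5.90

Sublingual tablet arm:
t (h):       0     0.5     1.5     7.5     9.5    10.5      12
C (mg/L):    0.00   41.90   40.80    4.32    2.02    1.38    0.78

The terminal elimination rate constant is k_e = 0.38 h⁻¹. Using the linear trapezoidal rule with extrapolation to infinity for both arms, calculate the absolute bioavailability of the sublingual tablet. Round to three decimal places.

Trapezoidal AUC_0→6.5 (IV):
  [0→1]: (69.75+47.70)/2 × 1 = 58.725
  [1→2.5]: (47.70+26.97)/2 × 1.5 = 56.0025
  [2.5→6.5]: (26.97+5.90)/2 × 4 = 65.74
  Sum = 180.4675 mg/L·h
IV tail: 5.90/0.38 = 15.526; AUC_iv,0→∞ = 180.4675 + 15.526 = 195.9935 mg/L·h
Trapezoidal AUC_0→12 (sublingual tablet):
  [0→0.5]: (0.00+41.90)/2 × 0.5 = 10.475
  [0.5→1.5]: (41.90+40.80)/2 × 1 = 41.35
  [1.5→7.5]: (40.80+4.32)/2 × 6 = 135.36
  [7.5→9.5]: (4.32+2.02)/2 × 2 = 6.34
  [9.5→10.5]: (2.02+1.38)/2 × 1 = 1.7
  [10.5→12]: (1.38+0.78)/2 × 1.5 = 1.62
  Sum = 196.845 mg/L·h
sublingual tablet tail: 0.78/0.38 = 2.053; AUC_ev,0→∞ = 196.845 + 2.053 = 198.898 mg/L·h
F = (AUC_ev/D_ev)/(AUC_iv/D_iv) = (198.898/300)/(195.9935/150) = 0.662993/1.30662 = 0.5074

F = 0.507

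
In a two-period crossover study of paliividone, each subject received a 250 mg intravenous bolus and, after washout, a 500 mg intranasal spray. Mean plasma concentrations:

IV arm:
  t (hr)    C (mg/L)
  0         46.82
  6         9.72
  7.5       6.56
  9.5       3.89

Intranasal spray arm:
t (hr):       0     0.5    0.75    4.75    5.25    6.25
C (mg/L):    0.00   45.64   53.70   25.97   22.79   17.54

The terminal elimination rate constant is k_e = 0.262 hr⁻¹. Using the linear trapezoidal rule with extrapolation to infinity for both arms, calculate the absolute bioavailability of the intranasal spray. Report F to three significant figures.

F = 0.682

Trapezoidal AUC_0→9.5 (IV):
  [0→6]: (46.82+9.72)/2 × 6 = 169.62
  [6→7.5]: (9.72+6.56)/2 × 1.5 = 12.21
  [7.5→9.5]: (6.56+3.89)/2 × 2 = 10.45
  Sum = 192.28 mg/L·hr
IV tail: 3.89/0.262 = 14.847; AUC_iv,0→∞ = 192.28 + 14.847 = 207.127 mg/L·hr
Trapezoidal AUC_0→6.25 (intranasal spray):
  [0→0.5]: (0.00+45.64)/2 × 0.5 = 11.41
  [0.5→0.75]: (45.64+53.70)/2 × 0.25 = 12.4175
  [0.75→4.75]: (53.70+25.97)/2 × 4 = 159.34
  [4.75→5.25]: (25.97+22.79)/2 × 0.5 = 12.19
  [5.25→6.25]: (22.79+17.54)/2 × 1 = 20.165
  Sum = 215.5225 mg/L·hr
intranasal spray tail: 17.54/0.262 = 66.947; AUC_ev,0→∞ = 215.5225 + 66.947 = 282.4695 mg/L·hr
F = (AUC_ev/D_ev)/(AUC_iv/D_iv) = (282.4695/500)/(207.127/250) = 0.564939/0.828508 = 0.6819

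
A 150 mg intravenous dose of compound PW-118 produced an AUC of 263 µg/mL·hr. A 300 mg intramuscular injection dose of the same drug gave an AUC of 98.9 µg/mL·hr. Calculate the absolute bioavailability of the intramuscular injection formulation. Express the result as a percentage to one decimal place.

F = 18.8%

F = (AUC_ev / D_ev) / (AUC_iv / D_iv)
  = (98.9/300) / (263/150)
  = 0.329667 / 1.75333 = 0.1880
  = 18.80%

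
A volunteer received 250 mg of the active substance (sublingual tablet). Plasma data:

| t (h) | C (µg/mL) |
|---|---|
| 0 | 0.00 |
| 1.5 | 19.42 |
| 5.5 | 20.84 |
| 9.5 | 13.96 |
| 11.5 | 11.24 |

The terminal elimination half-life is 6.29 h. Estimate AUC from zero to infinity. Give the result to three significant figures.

Trapezoidal AUC_0→11.5:
  [0→1.5]: (0.00+19.42)/2 × 1.5 = 14.565
  [1.5→5.5]: (19.42+20.84)/2 × 4 = 80.52
  [5.5→9.5]: (20.84+13.96)/2 × 4 = 69.6
  [9.5→11.5]: (13.96+11.24)/2 × 2 = 25.2
  Sum = 189.885 µg/mL·h
k_e = ln2 / t½ = 0.693147 / 6.29 = 0.1102 h^-1
Extrapolated tail: C_last / k_e = 11.24 / 0.1102 = 101.996
AUC_0→∞ = 189.885 + 101.996 = 291.881 µg/mL·h

AUC = 292 µg/mL·h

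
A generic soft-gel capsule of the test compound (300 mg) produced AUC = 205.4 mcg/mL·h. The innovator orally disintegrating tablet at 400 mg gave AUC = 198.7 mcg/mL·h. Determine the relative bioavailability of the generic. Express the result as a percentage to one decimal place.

F_rel = 137.8%

F_rel = (AUC_test/D_test) / (AUC_ref/D_ref)
      = (205.4/300) / (198.7/400)
      = 0.684667 / 0.49675 = 1.3783 = 137.83%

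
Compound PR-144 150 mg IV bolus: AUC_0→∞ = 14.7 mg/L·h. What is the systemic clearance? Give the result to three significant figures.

CL = Dose_iv / AUC_0→∞
   = 150 / 14.7 = 10.2041 L/h

CL = 10.2 L/h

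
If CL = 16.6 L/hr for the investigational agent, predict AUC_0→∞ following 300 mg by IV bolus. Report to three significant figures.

AUC_0→∞ = Dose_iv / CL
        = 300 / 16.6 = 18.0723 mg/L·hr

AUC = 18.1 mg/L·hr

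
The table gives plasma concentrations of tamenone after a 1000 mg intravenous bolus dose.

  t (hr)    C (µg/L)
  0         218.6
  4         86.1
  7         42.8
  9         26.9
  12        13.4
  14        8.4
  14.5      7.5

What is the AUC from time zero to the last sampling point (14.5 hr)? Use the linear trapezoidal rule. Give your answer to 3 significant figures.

Trapezoidal AUC_0→14.5:
  [0→4]: (218.6+86.1)/2 × 4 = 609.4
  [4→7]: (86.1+42.8)/2 × 3 = 193.35
  [7→9]: (42.8+26.9)/2 × 2 = 69.7
  [9→12]: (26.9+13.4)/2 × 3 = 60.45
  [12→14]: (13.4+8.4)/2 × 2 = 21.8
  [14→14.5]: (8.4+7.5)/2 × 0.5 = 3.975
  Sum = 958.675 µg/L·hr

AUC = 959 µg/L·hr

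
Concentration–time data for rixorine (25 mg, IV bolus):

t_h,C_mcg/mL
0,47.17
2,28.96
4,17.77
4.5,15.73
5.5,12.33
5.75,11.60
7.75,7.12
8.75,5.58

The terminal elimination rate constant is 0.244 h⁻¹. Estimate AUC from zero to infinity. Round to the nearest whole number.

AUC = 196 mcg/mL·h

Trapezoidal AUC_0→8.75:
  [0→2]: (47.17+28.96)/2 × 2 = 76.13
  [2→4]: (28.96+17.77)/2 × 2 = 46.73
  [4→4.5]: (17.77+15.73)/2 × 0.5 = 8.375
  [4.5→5.5]: (15.73+12.33)/2 × 1 = 14.03
  [5.5→5.75]: (12.33+11.60)/2 × 0.25 = 2.99125
  [5.75→7.75]: (11.60+7.12)/2 × 2 = 18.72
  [7.75→8.75]: (7.12+5.58)/2 × 1 = 6.35
  Sum = 173.32625 mcg/mL·h
Extrapolated tail: C_last / k_e = 5.58 / 0.244 = 22.869
AUC_0→∞ = 173.32625 + 22.869 = 196.19525 mcg/mL·h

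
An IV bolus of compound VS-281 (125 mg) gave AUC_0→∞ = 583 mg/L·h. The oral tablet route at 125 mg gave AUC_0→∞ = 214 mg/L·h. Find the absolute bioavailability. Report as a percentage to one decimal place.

F = (AUC_ev / D_ev) / (AUC_iv / D_iv)
  = (214/125) / (583/125)
  = 1.712 / 4.664 = 0.3671
  = 36.71%

F = 36.7%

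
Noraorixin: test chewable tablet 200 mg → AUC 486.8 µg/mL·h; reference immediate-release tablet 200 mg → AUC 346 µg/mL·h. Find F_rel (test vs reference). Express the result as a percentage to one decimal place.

F_rel = (AUC_test/D_test) / (AUC_ref/D_ref)
      = (486.8/200) / (346/200)
      = 2.434 / 1.73 = 1.4069 = 140.69%

F_rel = 140.7%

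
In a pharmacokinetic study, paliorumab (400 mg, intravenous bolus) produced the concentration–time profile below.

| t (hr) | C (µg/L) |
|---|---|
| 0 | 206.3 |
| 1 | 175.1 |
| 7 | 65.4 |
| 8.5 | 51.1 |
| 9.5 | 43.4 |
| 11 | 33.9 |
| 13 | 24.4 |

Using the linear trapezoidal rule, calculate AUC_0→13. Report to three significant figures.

AUC = 1160 µg/L·hr

Trapezoidal AUC_0→13:
  [0→1]: (206.3+175.1)/2 × 1 = 190.7
  [1→7]: (175.1+65.4)/2 × 6 = 721.5
  [7→8.5]: (65.4+51.1)/2 × 1.5 = 87.375
  [8.5→9.5]: (51.1+43.4)/2 × 1 = 47.25
  [9.5→11]: (43.4+33.9)/2 × 1.5 = 57.975
  [11→13]: (33.9+24.4)/2 × 2 = 58.3
  Sum = 1163.1 µg/L·hr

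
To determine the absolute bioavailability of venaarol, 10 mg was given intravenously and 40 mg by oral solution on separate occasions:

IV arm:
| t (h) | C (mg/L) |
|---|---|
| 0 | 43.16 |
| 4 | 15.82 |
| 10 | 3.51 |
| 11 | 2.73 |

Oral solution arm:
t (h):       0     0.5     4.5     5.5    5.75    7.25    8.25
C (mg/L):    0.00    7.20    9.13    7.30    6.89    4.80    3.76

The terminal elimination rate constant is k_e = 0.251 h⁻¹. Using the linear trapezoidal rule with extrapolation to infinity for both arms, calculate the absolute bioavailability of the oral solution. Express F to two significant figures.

Trapezoidal AUC_0→11 (IV):
  [0→4]: (43.16+15.82)/2 × 4 = 117.96
  [4→10]: (15.82+3.51)/2 × 6 = 57.99
  [10→11]: (3.51+2.73)/2 × 1 = 3.12
  Sum = 179.07 mg/L·h
IV tail: 2.73/0.251 = 10.876; AUC_iv,0→∞ = 179.07 + 10.876 = 189.946 mg/L·h
Trapezoidal AUC_0→8.25 (oral solution):
  [0→0.5]: (0.00+7.20)/2 × 0.5 = 1.8
  [0.5→4.5]: (7.20+9.13)/2 × 4 = 32.66
  [4.5→5.5]: (9.13+7.30)/2 × 1 = 8.215
  [5.5→5.75]: (7.30+6.89)/2 × 0.25 = 1.77375
  [5.75→7.25]: (6.89+4.80)/2 × 1.5 = 8.7675
  [7.25→8.25]: (4.80+3.76)/2 × 1 = 4.28
  Sum = 57.49625 mg/L·h
oral solution tail: 3.76/0.251 = 14.980; AUC_ev,0→∞ = 57.49625 + 14.980 = 72.47625 mg/L·h
F = (AUC_ev/D_ev)/(AUC_iv/D_iv) = (72.47625/40)/(189.946/10) = 1.81191/18.9946 = 0.0954

F = 0.095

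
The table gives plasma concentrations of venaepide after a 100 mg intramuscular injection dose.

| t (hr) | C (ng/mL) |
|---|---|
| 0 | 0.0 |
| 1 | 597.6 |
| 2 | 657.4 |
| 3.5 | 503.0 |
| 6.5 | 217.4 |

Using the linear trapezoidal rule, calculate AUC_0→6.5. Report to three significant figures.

AUC = 2880 ng/mL·hr

Trapezoidal AUC_0→6.5:
  [0→1]: (0.0+597.6)/2 × 1 = 298.8
  [1→2]: (597.6+657.4)/2 × 1 = 627.5
  [2→3.5]: (657.4+503.0)/2 × 1.5 = 870.3
  [3.5→6.5]: (503.0+217.4)/2 × 3 = 1080.6
  Sum = 2877.2 ng/mL·hr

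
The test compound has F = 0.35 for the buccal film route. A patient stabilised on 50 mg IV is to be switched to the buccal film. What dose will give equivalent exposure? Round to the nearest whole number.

For equal systemic exposure: F × D_ev = D_iv
D_ev = D_iv / F = 50 / 0.35 = 142.857 mg

D_buccal = 143 mg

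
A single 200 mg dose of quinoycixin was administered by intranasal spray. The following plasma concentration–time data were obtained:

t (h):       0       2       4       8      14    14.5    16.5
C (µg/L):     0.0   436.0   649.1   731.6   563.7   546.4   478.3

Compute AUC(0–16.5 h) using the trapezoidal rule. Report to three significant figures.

AUC = 9470 µg/L·h

Trapezoidal AUC_0→16.5:
  [0→2]: (0.0+436.0)/2 × 2 = 436.0
  [2→4]: (436.0+649.1)/2 × 2 = 1085.1
  [4→8]: (649.1+731.6)/2 × 4 = 2761.4
  [8→14]: (731.6+563.7)/2 × 6 = 3885.9
  [14→14.5]: (563.7+546.4)/2 × 0.5 = 277.525
  [14.5→16.5]: (546.4+478.3)/2 × 2 = 1024.7
  Sum = 9470.625 µg/L·h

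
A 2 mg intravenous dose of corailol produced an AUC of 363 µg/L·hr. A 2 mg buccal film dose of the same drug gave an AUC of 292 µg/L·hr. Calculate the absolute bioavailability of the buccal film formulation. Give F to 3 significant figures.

F = (AUC_ev / D_ev) / (AUC_iv / D_iv)
  = (292/2) / (363/2)
  = 146 / 181.5 = 0.8044

F = 0.804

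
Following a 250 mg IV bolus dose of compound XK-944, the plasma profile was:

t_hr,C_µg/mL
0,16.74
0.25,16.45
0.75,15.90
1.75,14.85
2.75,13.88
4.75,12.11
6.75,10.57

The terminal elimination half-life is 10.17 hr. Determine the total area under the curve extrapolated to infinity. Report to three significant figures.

AUC = 246 µg/mL·hr

Trapezoidal AUC_0→6.75:
  [0→0.25]: (16.74+16.45)/2 × 0.25 = 4.14875
  [0.25→0.75]: (16.45+15.90)/2 × 0.5 = 8.0875
  [0.75→1.75]: (15.90+14.85)/2 × 1 = 15.375
  [1.75→2.75]: (14.85+13.88)/2 × 1 = 14.365
  [2.75→4.75]: (13.88+12.11)/2 × 2 = 25.99
  [4.75→6.75]: (12.11+10.57)/2 × 2 = 22.68
  Sum = 90.64625 µg/mL·hr
k_e = ln2 / t½ = 0.693147 / 10.17 = 0.0682 hr^-1
Extrapolated tail: C_last / k_e = 10.57 / 0.0682 = 154.985
AUC_0→∞ = 90.64625 + 154.985 = 245.63125 µg/mL·hr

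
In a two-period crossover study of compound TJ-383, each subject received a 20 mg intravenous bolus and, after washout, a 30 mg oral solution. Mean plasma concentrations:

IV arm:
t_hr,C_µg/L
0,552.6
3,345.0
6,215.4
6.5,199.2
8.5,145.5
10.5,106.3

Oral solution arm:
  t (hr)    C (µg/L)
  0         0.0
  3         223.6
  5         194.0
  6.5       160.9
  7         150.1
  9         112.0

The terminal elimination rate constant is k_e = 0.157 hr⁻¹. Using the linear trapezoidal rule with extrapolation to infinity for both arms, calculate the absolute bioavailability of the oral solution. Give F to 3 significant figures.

Trapezoidal AUC_0→10.5 (IV):
  [0→3]: (552.6+345.0)/2 × 3 = 1346.4
  [3→6]: (345.0+215.4)/2 × 3 = 840.6
  [6→6.5]: (215.4+199.2)/2 × 0.5 = 103.65
  [6.5→8.5]: (199.2+145.5)/2 × 2 = 344.7
  [8.5→10.5]: (145.5+106.3)/2 × 2 = 251.8
  Sum = 2887.15 µg/L·hr
IV tail: 106.3/0.157 = 677.070; AUC_iv,0→∞ = 2887.15 + 677.070 = 3564.22 µg/L·hr
Trapezoidal AUC_0→9 (oral solution):
  [0→3]: (0.0+223.6)/2 × 3 = 335.4
  [3→5]: (223.6+194.0)/2 × 2 = 417.6
  [5→6.5]: (194.0+160.9)/2 × 1.5 = 266.175
  [6.5→7]: (160.9+150.1)/2 × 0.5 = 77.75
  [7→9]: (150.1+112.0)/2 × 2 = 262.1
  Sum = 1359.025 µg/L·hr
oral solution tail: 112.0/0.157 = 713.376; AUC_ev,0→∞ = 1359.025 + 713.376 = 2072.401 µg/L·hr
F = (AUC_ev/D_ev)/(AUC_iv/D_iv) = (2072.401/30)/(3564.22/20) = 69.08/178.211 = 0.3876

F = 0.388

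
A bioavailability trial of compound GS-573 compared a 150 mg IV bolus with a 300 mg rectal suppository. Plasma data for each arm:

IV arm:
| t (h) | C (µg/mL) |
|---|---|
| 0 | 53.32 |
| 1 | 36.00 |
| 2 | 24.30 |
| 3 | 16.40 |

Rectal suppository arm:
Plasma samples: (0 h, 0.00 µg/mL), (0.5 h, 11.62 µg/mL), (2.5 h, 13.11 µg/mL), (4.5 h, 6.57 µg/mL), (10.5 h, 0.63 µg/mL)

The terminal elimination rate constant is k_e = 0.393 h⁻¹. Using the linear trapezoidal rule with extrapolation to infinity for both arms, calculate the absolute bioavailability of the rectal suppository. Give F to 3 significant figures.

Trapezoidal AUC_0→3 (IV):
  [0→1]: (53.32+36.00)/2 × 1 = 44.66
  [1→2]: (36.00+24.30)/2 × 1 = 30.15
  [2→3]: (24.30+16.40)/2 × 1 = 20.35
  Sum = 95.16 µg/mL·h
IV tail: 16.40/0.393 = 41.730; AUC_iv,0→∞ = 95.16 + 41.730 = 136.89 µg/mL·h
Trapezoidal AUC_0→10.5 (rectal suppository):
  [0→0.5]: (0.00+11.62)/2 × 0.5 = 2.905
  [0.5→2.5]: (11.62+13.11)/2 × 2 = 24.73
  [2.5→4.5]: (13.11+6.57)/2 × 2 = 19.68
  [4.5→10.5]: (6.57+0.63)/2 × 6 = 21.6
  Sum = 68.915 µg/mL·h
rectal suppository tail: 0.63/0.393 = 1.603; AUC_ev,0→∞ = 68.915 + 1.603 = 70.518 µg/mL·h
F = (AUC_ev/D_ev)/(AUC_iv/D_iv) = (70.518/300)/(136.89/150) = 0.23506/0.9126 = 0.2576

F = 0.258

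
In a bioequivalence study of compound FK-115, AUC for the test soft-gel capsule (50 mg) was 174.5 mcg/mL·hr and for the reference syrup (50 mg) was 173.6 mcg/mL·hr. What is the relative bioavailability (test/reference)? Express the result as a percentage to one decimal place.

F_rel = (AUC_test/D_test) / (AUC_ref/D_ref)
      = (174.5/50) / (173.6/50)
      = 3.49 / 3.472 = 1.0052 = 100.52%

F_rel = 100.5%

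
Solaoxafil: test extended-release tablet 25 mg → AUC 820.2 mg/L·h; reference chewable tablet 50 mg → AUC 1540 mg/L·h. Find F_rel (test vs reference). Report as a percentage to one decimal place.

F_rel = 106.5%

F_rel = (AUC_test/D_test) / (AUC_ref/D_ref)
      = (820.2/25) / (1540/50)
      = 32.808 / 30.8 = 1.0652 = 106.52%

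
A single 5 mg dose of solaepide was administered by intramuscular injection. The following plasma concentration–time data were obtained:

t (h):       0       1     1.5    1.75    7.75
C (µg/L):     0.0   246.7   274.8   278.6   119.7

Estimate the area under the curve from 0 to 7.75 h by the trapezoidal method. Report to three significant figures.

Trapezoidal AUC_0→7.75:
  [0→1]: (0.0+246.7)/2 × 1 = 123.35
  [1→1.5]: (246.7+274.8)/2 × 0.5 = 130.375
  [1.5→1.75]: (274.8+278.6)/2 × 0.25 = 69.175
  [1.75→7.75]: (278.6+119.7)/2 × 6 = 1194.9
  Sum = 1517.8 µg/L·h

AUC = 1520 µg/L·h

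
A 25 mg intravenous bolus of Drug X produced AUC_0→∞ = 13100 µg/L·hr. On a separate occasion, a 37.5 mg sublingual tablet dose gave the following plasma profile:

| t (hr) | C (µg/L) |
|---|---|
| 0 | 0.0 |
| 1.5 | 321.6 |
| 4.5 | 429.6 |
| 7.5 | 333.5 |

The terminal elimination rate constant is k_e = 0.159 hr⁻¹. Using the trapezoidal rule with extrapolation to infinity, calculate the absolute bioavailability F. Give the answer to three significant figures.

Trapezoidal AUC_0→7.5 (sublingual tablet):
  [0→1.5]: (0.0+321.6)/2 × 1.5 = 241.2
  [1.5→4.5]: (321.6+429.6)/2 × 3 = 1126.8
  [4.5→7.5]: (429.6+333.5)/2 × 3 = 1144.65
  Sum = 2512.65 µg/L·hr
Tail: C_last/k_e = 333.5/0.159 = 2097.484
AUC_0→∞ (sublingual tablet) = 2512.65 + 2097.484 = 4610.134 µg/L·hr
F = (AUC_ev/D_ev)/(AUC_iv/D_iv) = (4610.134/37.5)/(13100/25) = 122.937/524 = 0.2346

F = 0.235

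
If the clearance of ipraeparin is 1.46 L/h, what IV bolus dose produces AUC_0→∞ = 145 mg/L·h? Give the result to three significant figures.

Dose = 212 mg

Dose_iv = CL × AUC_0→∞
     = 1.46 × 145 = 211.7 mg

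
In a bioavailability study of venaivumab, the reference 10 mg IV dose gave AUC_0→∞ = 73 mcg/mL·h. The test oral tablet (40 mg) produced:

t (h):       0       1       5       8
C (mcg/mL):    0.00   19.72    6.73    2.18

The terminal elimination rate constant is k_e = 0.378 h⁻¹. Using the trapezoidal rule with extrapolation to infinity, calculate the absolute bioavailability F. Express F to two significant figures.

Trapezoidal AUC_0→8 (oral tablet):
  [0→1]: (0.00+19.72)/2 × 1 = 9.86
  [1→5]: (19.72+6.73)/2 × 4 = 52.9
  [5→8]: (6.73+2.18)/2 × 3 = 13.365
  Sum = 76.125 mcg/mL·h
Tail: C_last/k_e = 2.18/0.378 = 5.767
AUC_0→∞ (oral tablet) = 76.125 + 5.767 = 81.892 mcg/mL·h
F = (AUC_ev/D_ev)/(AUC_iv/D_iv) = (81.892/40)/(73/10) = 2.0473/7.3 = 0.2805

F = 0.28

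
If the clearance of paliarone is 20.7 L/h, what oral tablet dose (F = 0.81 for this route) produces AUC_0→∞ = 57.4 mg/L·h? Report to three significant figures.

Dose = CL × AUC_0→∞ / F
     = 20.7 × 57.4 / 0.81 = 1466.89 mg

Dose = 1470 mg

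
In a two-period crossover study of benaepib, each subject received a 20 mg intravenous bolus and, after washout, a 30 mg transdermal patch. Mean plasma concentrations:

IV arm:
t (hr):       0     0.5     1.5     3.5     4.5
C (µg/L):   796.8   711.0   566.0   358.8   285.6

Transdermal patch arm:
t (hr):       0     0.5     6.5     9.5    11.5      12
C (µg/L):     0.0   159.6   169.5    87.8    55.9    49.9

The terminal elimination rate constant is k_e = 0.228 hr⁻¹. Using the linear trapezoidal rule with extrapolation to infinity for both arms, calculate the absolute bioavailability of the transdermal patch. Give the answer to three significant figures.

F = 0.342

Trapezoidal AUC_0→4.5 (IV):
  [0→0.5]: (796.8+711.0)/2 × 0.5 = 376.95
  [0.5→1.5]: (711.0+566.0)/2 × 1 = 638.5
  [1.5→3.5]: (566.0+358.8)/2 × 2 = 924.8
  [3.5→4.5]: (358.8+285.6)/2 × 1 = 322.2
  Sum = 2262.45 µg/L·hr
IV tail: 285.6/0.228 = 1252.632; AUC_iv,0→∞ = 2262.45 + 1252.632 = 3515.082 µg/L·hr
Trapezoidal AUC_0→12 (transdermal patch):
  [0→0.5]: (0.0+159.6)/2 × 0.5 = 39.9
  [0.5→6.5]: (159.6+169.5)/2 × 6 = 987.3
  [6.5→9.5]: (169.5+87.8)/2 × 3 = 385.95
  [9.5→11.5]: (87.8+55.9)/2 × 2 = 143.7
  [11.5→12]: (55.9+49.9)/2 × 0.5 = 26.45
  Sum = 1583.3 µg/L·hr
transdermal patch tail: 49.9/0.228 = 218.860; AUC_ev,0→∞ = 1583.3 + 218.860 = 1802.16 µg/L·hr
F = (AUC_ev/D_ev)/(AUC_iv/D_iv) = (1802.16/30)/(3515.082/20) = 60.072/175.7541 = 0.3418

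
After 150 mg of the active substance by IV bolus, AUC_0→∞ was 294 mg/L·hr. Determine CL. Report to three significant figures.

CL = 0.510 L/hr

CL = Dose_iv / AUC_0→∞
   = 150 / 294 = 0.510204 L/hr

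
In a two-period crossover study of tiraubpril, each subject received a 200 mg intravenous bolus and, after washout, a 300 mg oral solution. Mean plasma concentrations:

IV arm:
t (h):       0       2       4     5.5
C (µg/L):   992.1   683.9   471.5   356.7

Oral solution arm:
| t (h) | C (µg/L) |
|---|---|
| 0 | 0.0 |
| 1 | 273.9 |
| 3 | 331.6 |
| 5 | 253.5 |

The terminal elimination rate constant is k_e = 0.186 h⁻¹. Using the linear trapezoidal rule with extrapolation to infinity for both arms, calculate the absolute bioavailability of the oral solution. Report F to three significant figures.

Trapezoidal AUC_0→5.5 (IV):
  [0→2]: (992.1+683.9)/2 × 2 = 1676.0
  [2→4]: (683.9+471.5)/2 × 2 = 1155.4
  [4→5.5]: (471.5+356.7)/2 × 1.5 = 621.15
  Sum = 3452.55 µg/L·h
IV tail: 356.7/0.186 = 1917.742; AUC_iv,0→∞ = 3452.55 + 1917.742 = 5370.292 µg/L·h
Trapezoidal AUC_0→5 (oral solution):
  [0→1]: (0.0+273.9)/2 × 1 = 136.95
  [1→3]: (273.9+331.6)/2 × 2 = 605.5
  [3→5]: (331.6+253.5)/2 × 2 = 585.1
  Sum = 1327.55 µg/L·h
oral solution tail: 253.5/0.186 = 1362.903; AUC_ev,0→∞ = 1327.55 + 1362.903 = 2690.453 µg/L·h
F = (AUC_ev/D_ev)/(AUC_iv/D_iv) = (2690.453/300)/(5370.292/200) = 8.96818/26.85146 = 0.3340

F = 0.334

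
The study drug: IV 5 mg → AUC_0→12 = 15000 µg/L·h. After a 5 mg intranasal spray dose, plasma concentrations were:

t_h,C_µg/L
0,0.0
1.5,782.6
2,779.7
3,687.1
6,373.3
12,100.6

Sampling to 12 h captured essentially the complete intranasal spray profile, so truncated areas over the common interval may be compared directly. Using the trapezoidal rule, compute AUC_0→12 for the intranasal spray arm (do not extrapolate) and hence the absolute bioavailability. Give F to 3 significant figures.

F = 0.315

Trapezoidal AUC_0→12 (intranasal spray):
  [0→1.5]: (0.0+782.6)/2 × 1.5 = 586.95
  [1.5→2]: (782.6+779.7)/2 × 0.5 = 390.575
  [2→3]: (779.7+687.1)/2 × 1 = 733.4
  [3→6]: (687.1+373.3)/2 × 3 = 1590.6
  [6→12]: (373.3+100.6)/2 × 6 = 1421.7
  Sum = 4723.225 µg/L·h
F = (AUC_ev/D_ev)/(AUC_iv/D_iv) = (4723.225/5)/(15000/5) = 944.645/3000 = 0.3149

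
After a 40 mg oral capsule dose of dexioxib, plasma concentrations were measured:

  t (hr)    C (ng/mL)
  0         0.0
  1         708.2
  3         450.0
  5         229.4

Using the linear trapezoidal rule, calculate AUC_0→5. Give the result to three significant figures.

Trapezoidal AUC_0→5:
  [0→1]: (0.0+708.2)/2 × 1 = 354.1
  [1→3]: (708.2+450.0)/2 × 2 = 1158.2
  [3→5]: (450.0+229.4)/2 × 2 = 679.4
  Sum = 2191.7 ng/mL·hr

AUC = 2190 ng/mL·hr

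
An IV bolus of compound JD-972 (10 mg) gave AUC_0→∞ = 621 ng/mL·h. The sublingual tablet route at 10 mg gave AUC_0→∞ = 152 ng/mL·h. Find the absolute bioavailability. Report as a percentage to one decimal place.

F = (AUC_ev / D_ev) / (AUC_iv / D_iv)
  = (152/10) / (621/10)
  = 15.2 / 62.1 = 0.2448
  = 24.48%

F = 24.5%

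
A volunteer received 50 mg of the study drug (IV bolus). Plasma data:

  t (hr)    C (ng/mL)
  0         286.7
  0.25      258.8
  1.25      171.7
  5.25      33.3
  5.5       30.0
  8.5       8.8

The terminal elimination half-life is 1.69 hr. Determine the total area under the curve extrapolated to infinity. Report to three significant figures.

AUC = 781 ng/mL·hr

Trapezoidal AUC_0→8.5:
  [0→0.25]: (286.7+258.8)/2 × 0.25 = 68.1875
  [0.25→1.25]: (258.8+171.7)/2 × 1 = 215.25
  [1.25→5.25]: (171.7+33.3)/2 × 4 = 410.0
  [5.25→5.5]: (33.3+30.0)/2 × 0.25 = 7.9125
  [5.5→8.5]: (30.0+8.8)/2 × 3 = 58.2
  Sum = 759.55 ng/mL·hr
k_e = ln2 / t½ = 0.693147 / 1.69 = 0.4101 hr^-1
Extrapolated tail: C_last / k_e = 8.8 / 0.4101 = 21.458
AUC_0→∞ = 759.55 + 21.458 = 781.008 ng/mL·hr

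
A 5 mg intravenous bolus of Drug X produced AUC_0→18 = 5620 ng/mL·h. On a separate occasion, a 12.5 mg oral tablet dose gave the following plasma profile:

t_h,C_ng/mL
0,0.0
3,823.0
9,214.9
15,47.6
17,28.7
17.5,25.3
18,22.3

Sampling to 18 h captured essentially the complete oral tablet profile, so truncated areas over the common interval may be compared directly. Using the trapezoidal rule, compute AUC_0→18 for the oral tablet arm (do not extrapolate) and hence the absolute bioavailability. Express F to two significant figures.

F = 0.37

Trapezoidal AUC_0→18 (oral tablet):
  [0→3]: (0.0+823.0)/2 × 3 = 1234.5
  [3→9]: (823.0+214.9)/2 × 6 = 3113.7
  [9→15]: (214.9+47.6)/2 × 6 = 787.5
  [15→17]: (47.6+28.7)/2 × 2 = 76.3
  [17→17.5]: (28.7+25.3)/2 × 0.5 = 13.5
  [17.5→18]: (25.3+22.3)/2 × 0.5 = 11.9
  Sum = 5237.4 ng/mL·h
F = (AUC_ev/D_ev)/(AUC_iv/D_iv) = (5237.4/12.5)/(5620/5) = 418.992/1124 = 0.3728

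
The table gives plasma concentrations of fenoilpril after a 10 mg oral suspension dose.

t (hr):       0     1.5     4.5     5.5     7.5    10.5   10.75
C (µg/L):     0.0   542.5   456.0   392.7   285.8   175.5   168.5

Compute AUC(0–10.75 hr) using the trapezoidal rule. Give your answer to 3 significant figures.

Trapezoidal AUC_0→10.75:
  [0→1.5]: (0.0+542.5)/2 × 1.5 = 406.875
  [1.5→4.5]: (542.5+456.0)/2 × 3 = 1497.75
  [4.5→5.5]: (456.0+392.7)/2 × 1 = 424.35
  [5.5→7.5]: (392.7+285.8)/2 × 2 = 678.5
  [7.5→10.5]: (285.8+175.5)/2 × 3 = 691.95
  [10.5→10.75]: (175.5+168.5)/2 × 0.25 = 43.0
  Sum = 3742.425 µg/L·hr

AUC = 3740 µg/L·hr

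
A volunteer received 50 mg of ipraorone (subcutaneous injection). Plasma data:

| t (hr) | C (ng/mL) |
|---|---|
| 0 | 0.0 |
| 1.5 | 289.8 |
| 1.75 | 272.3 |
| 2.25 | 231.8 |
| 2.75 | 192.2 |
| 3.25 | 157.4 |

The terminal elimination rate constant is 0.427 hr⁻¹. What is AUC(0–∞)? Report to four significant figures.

AUC = 975.7 ng/mL·hr

Trapezoidal AUC_0→3.25:
  [0→1.5]: (0.0+289.8)/2 × 1.5 = 217.35
  [1.5→1.75]: (289.8+272.3)/2 × 0.25 = 70.2625
  [1.75→2.25]: (272.3+231.8)/2 × 0.5 = 126.025
  [2.25→2.75]: (231.8+192.2)/2 × 0.5 = 106.0
  [2.75→3.25]: (192.2+157.4)/2 × 0.5 = 87.4
  Sum = 607.0375 ng/mL·hr
Extrapolated tail: C_last / k_e = 157.4 / 0.427 = 368.618
AUC_0→∞ = 607.0375 + 368.618 = 975.6555 ng/mL·hr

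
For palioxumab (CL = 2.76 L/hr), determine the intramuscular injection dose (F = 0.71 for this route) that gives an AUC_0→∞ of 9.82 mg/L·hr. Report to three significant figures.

Dose = 38.2 mg

Dose = CL × AUC_0→∞ / F
     = 2.76 × 9.82 / 0.71 = 38.1735 mg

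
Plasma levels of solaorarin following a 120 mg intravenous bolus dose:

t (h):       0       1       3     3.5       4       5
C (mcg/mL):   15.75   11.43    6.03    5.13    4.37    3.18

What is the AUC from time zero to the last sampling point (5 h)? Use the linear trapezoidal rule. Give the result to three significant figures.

AUC = 40.0 mcg/mL·h

Trapezoidal AUC_0→5:
  [0→1]: (15.75+11.43)/2 × 1 = 13.59
  [1→3]: (11.43+6.03)/2 × 2 = 17.46
  [3→3.5]: (6.03+5.13)/2 × 0.5 = 2.79
  [3.5→4]: (5.13+4.37)/2 × 0.5 = 2.375
  [4→5]: (4.37+3.18)/2 × 1 = 3.775
  Sum = 39.99 mcg/mL·h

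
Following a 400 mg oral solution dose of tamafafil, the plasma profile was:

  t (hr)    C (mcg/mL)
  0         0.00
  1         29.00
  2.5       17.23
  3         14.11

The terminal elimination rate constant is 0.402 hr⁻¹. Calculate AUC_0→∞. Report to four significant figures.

AUC = 92.11 mcg/mL·hr

Trapezoidal AUC_0→3:
  [0→1]: (0.00+29.00)/2 × 1 = 14.5
  [1→2.5]: (29.00+17.23)/2 × 1.5 = 34.6725
  [2.5→3]: (17.23+14.11)/2 × 0.5 = 7.835
  Sum = 57.0075 mcg/mL·hr
Extrapolated tail: C_last / k_e = 14.11 / 0.402 = 35.100
AUC_0→∞ = 57.0075 + 35.100 = 92.1075 mcg/mL·hr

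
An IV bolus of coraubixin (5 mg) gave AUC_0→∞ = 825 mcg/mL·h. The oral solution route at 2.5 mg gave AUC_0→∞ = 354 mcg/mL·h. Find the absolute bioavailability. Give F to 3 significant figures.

F = 0.858

F = (AUC_ev / D_ev) / (AUC_iv / D_iv)
  = (354/2.5) / (825/5)
  = 141.6 / 165 = 0.8582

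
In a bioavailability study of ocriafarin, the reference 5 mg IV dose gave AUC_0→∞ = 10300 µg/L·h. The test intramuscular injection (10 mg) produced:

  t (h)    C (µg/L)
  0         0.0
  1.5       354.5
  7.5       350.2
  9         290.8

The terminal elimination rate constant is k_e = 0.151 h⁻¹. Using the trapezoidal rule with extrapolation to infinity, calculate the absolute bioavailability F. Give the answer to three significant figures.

F = 0.232

Trapezoidal AUC_0→9 (intramuscular injection):
  [0→1.5]: (0.0+354.5)/2 × 1.5 = 265.875
  [1.5→7.5]: (354.5+350.2)/2 × 6 = 2114.1
  [7.5→9]: (350.2+290.8)/2 × 1.5 = 480.75
  Sum = 2860.725 µg/L·h
Tail: C_last/k_e = 290.8/0.151 = 1925.828
AUC_0→∞ (intramuscular injection) = 2860.725 + 1925.828 = 4786.553 µg/L·h
F = (AUC_ev/D_ev)/(AUC_iv/D_iv) = (4786.553/10)/(10300/5) = 478.6553/2060 = 0.2324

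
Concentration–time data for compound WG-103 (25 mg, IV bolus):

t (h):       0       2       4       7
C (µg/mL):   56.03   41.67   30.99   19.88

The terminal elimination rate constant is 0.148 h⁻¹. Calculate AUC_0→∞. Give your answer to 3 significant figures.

AUC = 381 µg/mL·h

Trapezoidal AUC_0→7:
  [0→2]: (56.03+41.67)/2 × 2 = 97.7
  [2→4]: (41.67+30.99)/2 × 2 = 72.66
  [4→7]: (30.99+19.88)/2 × 3 = 76.305
  Sum = 246.665 µg/mL·h
Extrapolated tail: C_last / k_e = 19.88 / 0.148 = 134.324
AUC_0→∞ = 246.665 + 134.324 = 380.989 µg/mL·h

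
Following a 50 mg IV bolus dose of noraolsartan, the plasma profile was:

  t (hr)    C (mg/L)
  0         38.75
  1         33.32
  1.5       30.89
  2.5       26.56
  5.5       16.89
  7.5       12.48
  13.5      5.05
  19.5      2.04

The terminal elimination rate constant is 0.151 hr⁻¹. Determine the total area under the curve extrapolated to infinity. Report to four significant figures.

AUC = 262.7 mg/L·hr

Trapezoidal AUC_0→19.5:
  [0→1]: (38.75+33.32)/2 × 1 = 36.035
  [1→1.5]: (33.32+30.89)/2 × 0.5 = 16.0525
  [1.5→2.5]: (30.89+26.56)/2 × 1 = 28.725
  [2.5→5.5]: (26.56+16.89)/2 × 3 = 65.175
  [5.5→7.5]: (16.89+12.48)/2 × 2 = 29.37
  [7.5→13.5]: (12.48+5.05)/2 × 6 = 52.59
  [13.5→19.5]: (5.05+2.04)/2 × 6 = 21.27
  Sum = 249.2175 mg/L·hr
Extrapolated tail: C_last / k_e = 2.04 / 0.151 = 13.510
AUC_0→∞ = 249.2175 + 13.510 = 262.7275 mg/L·hr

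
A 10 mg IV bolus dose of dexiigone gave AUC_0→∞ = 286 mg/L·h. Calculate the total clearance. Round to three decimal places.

CL = 0.035 L/h

CL = Dose_iv / AUC_0→∞
   = 10 / 286 = 0.034965 L/h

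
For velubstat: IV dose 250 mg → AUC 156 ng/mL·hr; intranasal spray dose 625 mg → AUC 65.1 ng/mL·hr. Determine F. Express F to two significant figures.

F = 0.17

F = (AUC_ev / D_ev) / (AUC_iv / D_iv)
  = (65.1/625) / (156/250)
  = 0.10416 / 0.624 = 0.1669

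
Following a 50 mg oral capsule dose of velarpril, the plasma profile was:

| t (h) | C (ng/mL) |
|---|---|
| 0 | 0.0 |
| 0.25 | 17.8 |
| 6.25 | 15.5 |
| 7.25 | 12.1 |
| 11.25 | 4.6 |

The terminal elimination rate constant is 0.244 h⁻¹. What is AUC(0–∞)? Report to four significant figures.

Trapezoidal AUC_0→11.25:
  [0→0.25]: (0.0+17.8)/2 × 0.25 = 2.225
  [0.25→6.25]: (17.8+15.5)/2 × 6 = 99.9
  [6.25→7.25]: (15.5+12.1)/2 × 1 = 13.8
  [7.25→11.25]: (12.1+4.6)/2 × 4 = 33.4
  Sum = 149.325 ng/mL·h
Extrapolated tail: C_last / k_e = 4.6 / 0.244 = 18.852
AUC_0→∞ = 149.325 + 18.852 = 168.177 ng/mL·h

AUC = 168.2 ng/mL·h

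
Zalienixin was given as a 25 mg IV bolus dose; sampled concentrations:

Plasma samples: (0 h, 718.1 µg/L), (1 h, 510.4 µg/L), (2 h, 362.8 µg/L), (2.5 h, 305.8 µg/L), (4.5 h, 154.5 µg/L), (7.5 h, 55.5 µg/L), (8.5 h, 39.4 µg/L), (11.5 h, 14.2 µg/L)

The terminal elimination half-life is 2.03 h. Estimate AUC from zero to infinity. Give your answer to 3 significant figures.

Trapezoidal AUC_0→11.5:
  [0→1]: (718.1+510.4)/2 × 1 = 614.25
  [1→2]: (510.4+362.8)/2 × 1 = 436.6
  [2→2.5]: (362.8+305.8)/2 × 0.5 = 167.15
  [2.5→4.5]: (305.8+154.5)/2 × 2 = 460.3
  [4.5→7.5]: (154.5+55.5)/2 × 3 = 315.0
  [7.5→8.5]: (55.5+39.4)/2 × 1 = 47.45
  [8.5→11.5]: (39.4+14.2)/2 × 3 = 80.4
  Sum = 2121.15 µg/L·h
k_e = ln2 / t½ = 0.693147 / 2.03 = 0.3415 h^-1
Extrapolated tail: C_last / k_e = 14.2 / 0.3415 = 41.581
AUC_0→∞ = 2121.15 + 41.581 = 2162.731 µg/L·h

AUC = 2160 µg/L·h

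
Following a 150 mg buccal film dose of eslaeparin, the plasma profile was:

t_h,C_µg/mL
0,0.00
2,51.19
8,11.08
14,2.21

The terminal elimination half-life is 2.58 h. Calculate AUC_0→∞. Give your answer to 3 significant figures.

Trapezoidal AUC_0→14:
  [0→2]: (0.00+51.19)/2 × 2 = 51.19
  [2→8]: (51.19+11.08)/2 × 6 = 186.81
  [8→14]: (11.08+2.21)/2 × 6 = 39.87
  Sum = 277.87 µg/mL·h
k_e = ln2 / t½ = 0.693147 / 2.58 = 0.2687 h^-1
Extrapolated tail: C_last / k_e = 2.21 / 0.2687 = 8.225
AUC_0→∞ = 277.87 + 8.225 = 286.095 µg/mL·h

AUC = 286 µg/mL·h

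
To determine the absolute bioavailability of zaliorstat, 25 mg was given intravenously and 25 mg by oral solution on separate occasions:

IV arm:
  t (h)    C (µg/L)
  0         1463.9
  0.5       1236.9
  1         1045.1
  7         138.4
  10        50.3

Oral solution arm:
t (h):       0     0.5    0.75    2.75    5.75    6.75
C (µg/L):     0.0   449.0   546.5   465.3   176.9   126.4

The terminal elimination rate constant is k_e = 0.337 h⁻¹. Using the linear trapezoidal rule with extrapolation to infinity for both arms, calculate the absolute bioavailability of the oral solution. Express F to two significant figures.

F = 0.52

Trapezoidal AUC_0→10 (IV):
  [0→0.5]: (1463.9+1236.9)/2 × 0.5 = 675.2
  [0.5→1]: (1236.9+1045.1)/2 × 0.5 = 570.5
  [1→7]: (1045.1+138.4)/2 × 6 = 3550.5
  [7→10]: (138.4+50.3)/2 × 3 = 283.05
  Sum = 5079.25 µg/L·h
IV tail: 50.3/0.337 = 149.258; AUC_iv,0→∞ = 5079.25 + 149.258 = 5228.508 µg/L·h
Trapezoidal AUC_0→6.75 (oral solution):
  [0→0.5]: (0.0+449.0)/2 × 0.5 = 112.25
  [0.5→0.75]: (449.0+546.5)/2 × 0.25 = 124.4375
  [0.75→2.75]: (546.5+465.3)/2 × 2 = 1011.8
  [2.75→5.75]: (465.3+176.9)/2 × 3 = 963.3
  [5.75→6.75]: (176.9+126.4)/2 × 1 = 151.65
  Sum = 2363.4375 µg/L·h
oral solution tail: 126.4/0.337 = 375.074; AUC_ev,0→∞ = 2363.4375 + 375.074 = 2738.5115 µg/L·h
F = (AUC_ev/D_ev)/(AUC_iv/D_iv) = (2738.5115/25)/(5228.508/25) = 109.54046/209.14032 = 0.5238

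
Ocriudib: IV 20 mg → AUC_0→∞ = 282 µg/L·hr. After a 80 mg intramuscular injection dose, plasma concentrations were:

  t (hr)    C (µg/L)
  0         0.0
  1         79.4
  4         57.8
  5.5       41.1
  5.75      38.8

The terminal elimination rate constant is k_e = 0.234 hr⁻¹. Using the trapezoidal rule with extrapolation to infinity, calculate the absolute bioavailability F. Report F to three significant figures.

F = 0.439

Trapezoidal AUC_0→5.75 (intramuscular injection):
  [0→1]: (0.0+79.4)/2 × 1 = 39.7
  [1→4]: (79.4+57.8)/2 × 3 = 205.8
  [4→5.5]: (57.8+41.1)/2 × 1.5 = 74.175
  [5.5→5.75]: (41.1+38.8)/2 × 0.25 = 9.9875
  Sum = 329.6625 µg/L·hr
Tail: C_last/k_e = 38.8/0.234 = 165.812
AUC_0→∞ (intramuscular injection) = 329.6625 + 165.812 = 495.4745 µg/L·hr
F = (AUC_ev/D_ev)/(AUC_iv/D_iv) = (495.4745/80)/(282/20) = 6.19343/14.1 = 0.4393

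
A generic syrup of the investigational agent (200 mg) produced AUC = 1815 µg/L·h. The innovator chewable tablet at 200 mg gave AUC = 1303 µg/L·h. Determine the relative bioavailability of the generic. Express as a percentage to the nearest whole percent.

F_rel = (AUC_test/D_test) / (AUC_ref/D_ref)
      = (1815/200) / (1303/200)
      = 9.075 / 6.515 = 1.3929 = 139.29%

F_rel = 139%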